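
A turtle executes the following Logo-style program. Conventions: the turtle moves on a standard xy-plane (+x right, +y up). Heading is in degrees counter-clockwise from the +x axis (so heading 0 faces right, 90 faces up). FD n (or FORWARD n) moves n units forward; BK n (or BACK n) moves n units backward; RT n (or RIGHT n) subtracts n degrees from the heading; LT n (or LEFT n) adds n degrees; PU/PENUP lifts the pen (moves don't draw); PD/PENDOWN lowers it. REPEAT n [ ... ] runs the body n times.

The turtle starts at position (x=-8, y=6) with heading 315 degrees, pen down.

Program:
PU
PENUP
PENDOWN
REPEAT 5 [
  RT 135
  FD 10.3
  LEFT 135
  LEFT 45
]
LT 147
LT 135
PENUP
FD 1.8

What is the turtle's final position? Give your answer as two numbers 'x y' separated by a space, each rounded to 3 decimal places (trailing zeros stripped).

Answer: -8.374 -17.106

Derivation:
Executing turtle program step by step:
Start: pos=(-8,6), heading=315, pen down
PU: pen up
PU: pen up
PD: pen down
REPEAT 5 [
  -- iteration 1/5 --
  RT 135: heading 315 -> 180
  FD 10.3: (-8,6) -> (-18.3,6) [heading=180, draw]
  LT 135: heading 180 -> 315
  LT 45: heading 315 -> 0
  -- iteration 2/5 --
  RT 135: heading 0 -> 225
  FD 10.3: (-18.3,6) -> (-25.583,-1.283) [heading=225, draw]
  LT 135: heading 225 -> 0
  LT 45: heading 0 -> 45
  -- iteration 3/5 --
  RT 135: heading 45 -> 270
  FD 10.3: (-25.583,-1.283) -> (-25.583,-11.583) [heading=270, draw]
  LT 135: heading 270 -> 45
  LT 45: heading 45 -> 90
  -- iteration 4/5 --
  RT 135: heading 90 -> 315
  FD 10.3: (-25.583,-11.583) -> (-18.3,-18.866) [heading=315, draw]
  LT 135: heading 315 -> 90
  LT 45: heading 90 -> 135
  -- iteration 5/5 --
  RT 135: heading 135 -> 0
  FD 10.3: (-18.3,-18.866) -> (-8,-18.866) [heading=0, draw]
  LT 135: heading 0 -> 135
  LT 45: heading 135 -> 180
]
LT 147: heading 180 -> 327
LT 135: heading 327 -> 102
PU: pen up
FD 1.8: (-8,-18.866) -> (-8.374,-17.106) [heading=102, move]
Final: pos=(-8.374,-17.106), heading=102, 5 segment(s) drawn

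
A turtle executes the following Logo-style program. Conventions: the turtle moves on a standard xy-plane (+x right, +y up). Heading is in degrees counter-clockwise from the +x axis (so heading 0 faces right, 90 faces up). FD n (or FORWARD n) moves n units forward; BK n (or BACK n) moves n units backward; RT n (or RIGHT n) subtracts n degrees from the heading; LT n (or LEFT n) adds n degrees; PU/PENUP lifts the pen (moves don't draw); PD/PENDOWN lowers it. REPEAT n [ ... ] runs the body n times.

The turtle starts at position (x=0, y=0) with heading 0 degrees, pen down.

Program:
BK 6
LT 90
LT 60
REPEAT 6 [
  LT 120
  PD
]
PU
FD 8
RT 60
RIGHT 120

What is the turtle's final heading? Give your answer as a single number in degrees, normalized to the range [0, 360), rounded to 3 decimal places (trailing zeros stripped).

Answer: 330

Derivation:
Executing turtle program step by step:
Start: pos=(0,0), heading=0, pen down
BK 6: (0,0) -> (-6,0) [heading=0, draw]
LT 90: heading 0 -> 90
LT 60: heading 90 -> 150
REPEAT 6 [
  -- iteration 1/6 --
  LT 120: heading 150 -> 270
  PD: pen down
  -- iteration 2/6 --
  LT 120: heading 270 -> 30
  PD: pen down
  -- iteration 3/6 --
  LT 120: heading 30 -> 150
  PD: pen down
  -- iteration 4/6 --
  LT 120: heading 150 -> 270
  PD: pen down
  -- iteration 5/6 --
  LT 120: heading 270 -> 30
  PD: pen down
  -- iteration 6/6 --
  LT 120: heading 30 -> 150
  PD: pen down
]
PU: pen up
FD 8: (-6,0) -> (-12.928,4) [heading=150, move]
RT 60: heading 150 -> 90
RT 120: heading 90 -> 330
Final: pos=(-12.928,4), heading=330, 1 segment(s) drawn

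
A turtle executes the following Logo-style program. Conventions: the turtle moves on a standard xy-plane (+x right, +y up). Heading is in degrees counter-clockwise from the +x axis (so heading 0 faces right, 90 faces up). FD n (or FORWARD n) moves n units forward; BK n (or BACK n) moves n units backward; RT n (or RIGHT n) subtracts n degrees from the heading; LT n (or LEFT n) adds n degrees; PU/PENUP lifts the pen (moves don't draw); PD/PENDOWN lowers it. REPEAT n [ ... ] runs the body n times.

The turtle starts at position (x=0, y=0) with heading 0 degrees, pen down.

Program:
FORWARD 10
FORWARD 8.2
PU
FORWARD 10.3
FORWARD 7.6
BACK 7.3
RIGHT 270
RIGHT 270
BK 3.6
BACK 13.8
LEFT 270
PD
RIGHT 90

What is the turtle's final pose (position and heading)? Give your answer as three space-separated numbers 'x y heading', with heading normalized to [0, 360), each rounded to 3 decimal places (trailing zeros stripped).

Executing turtle program step by step:
Start: pos=(0,0), heading=0, pen down
FD 10: (0,0) -> (10,0) [heading=0, draw]
FD 8.2: (10,0) -> (18.2,0) [heading=0, draw]
PU: pen up
FD 10.3: (18.2,0) -> (28.5,0) [heading=0, move]
FD 7.6: (28.5,0) -> (36.1,0) [heading=0, move]
BK 7.3: (36.1,0) -> (28.8,0) [heading=0, move]
RT 270: heading 0 -> 90
RT 270: heading 90 -> 180
BK 3.6: (28.8,0) -> (32.4,0) [heading=180, move]
BK 13.8: (32.4,0) -> (46.2,0) [heading=180, move]
LT 270: heading 180 -> 90
PD: pen down
RT 90: heading 90 -> 0
Final: pos=(46.2,0), heading=0, 2 segment(s) drawn

Answer: 46.2 0 0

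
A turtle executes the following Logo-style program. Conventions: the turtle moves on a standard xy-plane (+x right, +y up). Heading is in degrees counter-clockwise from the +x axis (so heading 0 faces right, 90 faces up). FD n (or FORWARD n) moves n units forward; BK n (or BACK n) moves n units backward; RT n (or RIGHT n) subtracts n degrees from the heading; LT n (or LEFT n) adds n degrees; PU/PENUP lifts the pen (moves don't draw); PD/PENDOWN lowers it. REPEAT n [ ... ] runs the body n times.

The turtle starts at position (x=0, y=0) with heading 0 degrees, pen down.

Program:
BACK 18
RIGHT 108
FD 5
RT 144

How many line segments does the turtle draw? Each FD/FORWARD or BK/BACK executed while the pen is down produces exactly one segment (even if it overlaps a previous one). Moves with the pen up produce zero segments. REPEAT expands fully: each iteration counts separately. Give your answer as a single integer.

Executing turtle program step by step:
Start: pos=(0,0), heading=0, pen down
BK 18: (0,0) -> (-18,0) [heading=0, draw]
RT 108: heading 0 -> 252
FD 5: (-18,0) -> (-19.545,-4.755) [heading=252, draw]
RT 144: heading 252 -> 108
Final: pos=(-19.545,-4.755), heading=108, 2 segment(s) drawn
Segments drawn: 2

Answer: 2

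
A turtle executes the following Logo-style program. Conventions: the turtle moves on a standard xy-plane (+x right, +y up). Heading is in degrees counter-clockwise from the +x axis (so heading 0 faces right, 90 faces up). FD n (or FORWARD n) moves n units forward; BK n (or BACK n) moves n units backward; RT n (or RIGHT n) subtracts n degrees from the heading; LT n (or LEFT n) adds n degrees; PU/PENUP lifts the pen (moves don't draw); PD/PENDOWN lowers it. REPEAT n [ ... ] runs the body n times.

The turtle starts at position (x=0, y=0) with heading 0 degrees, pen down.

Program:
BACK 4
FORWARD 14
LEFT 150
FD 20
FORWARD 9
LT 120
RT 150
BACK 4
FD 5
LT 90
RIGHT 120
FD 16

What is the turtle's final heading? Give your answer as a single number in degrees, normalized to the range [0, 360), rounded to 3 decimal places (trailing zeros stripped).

Executing turtle program step by step:
Start: pos=(0,0), heading=0, pen down
BK 4: (0,0) -> (-4,0) [heading=0, draw]
FD 14: (-4,0) -> (10,0) [heading=0, draw]
LT 150: heading 0 -> 150
FD 20: (10,0) -> (-7.321,10) [heading=150, draw]
FD 9: (-7.321,10) -> (-15.115,14.5) [heading=150, draw]
LT 120: heading 150 -> 270
RT 150: heading 270 -> 120
BK 4: (-15.115,14.5) -> (-13.115,11.036) [heading=120, draw]
FD 5: (-13.115,11.036) -> (-15.615,15.366) [heading=120, draw]
LT 90: heading 120 -> 210
RT 120: heading 210 -> 90
FD 16: (-15.615,15.366) -> (-15.615,31.366) [heading=90, draw]
Final: pos=(-15.615,31.366), heading=90, 7 segment(s) drawn

Answer: 90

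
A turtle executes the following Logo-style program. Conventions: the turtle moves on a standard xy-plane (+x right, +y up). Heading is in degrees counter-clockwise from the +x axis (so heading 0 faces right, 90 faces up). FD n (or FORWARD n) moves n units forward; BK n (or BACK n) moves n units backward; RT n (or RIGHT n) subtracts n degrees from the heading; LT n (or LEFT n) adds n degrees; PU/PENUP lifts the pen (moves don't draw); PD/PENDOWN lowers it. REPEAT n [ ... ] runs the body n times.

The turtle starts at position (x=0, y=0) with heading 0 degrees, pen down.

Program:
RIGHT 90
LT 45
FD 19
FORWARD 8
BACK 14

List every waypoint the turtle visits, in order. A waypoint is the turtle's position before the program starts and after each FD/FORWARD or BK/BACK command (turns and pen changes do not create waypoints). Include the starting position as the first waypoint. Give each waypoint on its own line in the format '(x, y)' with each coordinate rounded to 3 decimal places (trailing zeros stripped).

Answer: (0, 0)
(13.435, -13.435)
(19.092, -19.092)
(9.192, -9.192)

Derivation:
Executing turtle program step by step:
Start: pos=(0,0), heading=0, pen down
RT 90: heading 0 -> 270
LT 45: heading 270 -> 315
FD 19: (0,0) -> (13.435,-13.435) [heading=315, draw]
FD 8: (13.435,-13.435) -> (19.092,-19.092) [heading=315, draw]
BK 14: (19.092,-19.092) -> (9.192,-9.192) [heading=315, draw]
Final: pos=(9.192,-9.192), heading=315, 3 segment(s) drawn
Waypoints (4 total):
(0, 0)
(13.435, -13.435)
(19.092, -19.092)
(9.192, -9.192)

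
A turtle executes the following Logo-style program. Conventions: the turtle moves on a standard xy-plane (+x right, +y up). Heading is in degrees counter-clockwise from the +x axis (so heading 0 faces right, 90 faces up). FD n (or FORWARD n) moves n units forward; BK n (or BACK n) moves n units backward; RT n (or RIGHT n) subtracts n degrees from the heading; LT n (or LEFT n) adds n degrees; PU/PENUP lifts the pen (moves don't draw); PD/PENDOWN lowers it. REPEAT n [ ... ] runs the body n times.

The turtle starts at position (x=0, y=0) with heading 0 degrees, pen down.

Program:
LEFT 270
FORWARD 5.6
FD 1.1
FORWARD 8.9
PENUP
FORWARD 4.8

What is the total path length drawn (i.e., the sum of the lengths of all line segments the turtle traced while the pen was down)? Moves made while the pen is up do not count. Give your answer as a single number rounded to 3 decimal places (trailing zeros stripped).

Answer: 15.6

Derivation:
Executing turtle program step by step:
Start: pos=(0,0), heading=0, pen down
LT 270: heading 0 -> 270
FD 5.6: (0,0) -> (0,-5.6) [heading=270, draw]
FD 1.1: (0,-5.6) -> (0,-6.7) [heading=270, draw]
FD 8.9: (0,-6.7) -> (0,-15.6) [heading=270, draw]
PU: pen up
FD 4.8: (0,-15.6) -> (0,-20.4) [heading=270, move]
Final: pos=(0,-20.4), heading=270, 3 segment(s) drawn

Segment lengths:
  seg 1: (0,0) -> (0,-5.6), length = 5.6
  seg 2: (0,-5.6) -> (0,-6.7), length = 1.1
  seg 3: (0,-6.7) -> (0,-15.6), length = 8.9
Total = 15.6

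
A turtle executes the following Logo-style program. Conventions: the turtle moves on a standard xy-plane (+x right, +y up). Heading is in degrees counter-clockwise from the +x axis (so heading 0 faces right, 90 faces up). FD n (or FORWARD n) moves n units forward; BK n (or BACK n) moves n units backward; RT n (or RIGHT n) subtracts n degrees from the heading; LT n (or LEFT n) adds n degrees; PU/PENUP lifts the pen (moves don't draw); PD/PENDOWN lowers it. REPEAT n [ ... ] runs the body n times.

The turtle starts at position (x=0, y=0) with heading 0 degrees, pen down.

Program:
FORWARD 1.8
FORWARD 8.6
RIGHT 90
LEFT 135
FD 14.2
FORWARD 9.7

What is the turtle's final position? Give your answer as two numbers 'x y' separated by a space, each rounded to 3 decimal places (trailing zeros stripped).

Executing turtle program step by step:
Start: pos=(0,0), heading=0, pen down
FD 1.8: (0,0) -> (1.8,0) [heading=0, draw]
FD 8.6: (1.8,0) -> (10.4,0) [heading=0, draw]
RT 90: heading 0 -> 270
LT 135: heading 270 -> 45
FD 14.2: (10.4,0) -> (20.441,10.041) [heading=45, draw]
FD 9.7: (20.441,10.041) -> (27.3,16.9) [heading=45, draw]
Final: pos=(27.3,16.9), heading=45, 4 segment(s) drawn

Answer: 27.3 16.9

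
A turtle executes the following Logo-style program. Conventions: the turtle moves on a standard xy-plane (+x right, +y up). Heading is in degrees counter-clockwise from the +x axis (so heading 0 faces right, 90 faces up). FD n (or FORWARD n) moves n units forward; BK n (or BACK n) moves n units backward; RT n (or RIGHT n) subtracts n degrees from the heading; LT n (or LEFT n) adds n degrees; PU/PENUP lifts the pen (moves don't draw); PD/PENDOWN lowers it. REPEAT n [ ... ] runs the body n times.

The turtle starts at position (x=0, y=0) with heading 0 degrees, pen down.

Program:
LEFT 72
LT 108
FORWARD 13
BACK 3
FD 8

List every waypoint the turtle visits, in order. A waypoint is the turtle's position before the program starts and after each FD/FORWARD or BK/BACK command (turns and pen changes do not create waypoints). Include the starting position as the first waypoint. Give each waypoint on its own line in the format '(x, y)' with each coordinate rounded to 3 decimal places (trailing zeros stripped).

Answer: (0, 0)
(-13, 0)
(-10, 0)
(-18, 0)

Derivation:
Executing turtle program step by step:
Start: pos=(0,0), heading=0, pen down
LT 72: heading 0 -> 72
LT 108: heading 72 -> 180
FD 13: (0,0) -> (-13,0) [heading=180, draw]
BK 3: (-13,0) -> (-10,0) [heading=180, draw]
FD 8: (-10,0) -> (-18,0) [heading=180, draw]
Final: pos=(-18,0), heading=180, 3 segment(s) drawn
Waypoints (4 total):
(0, 0)
(-13, 0)
(-10, 0)
(-18, 0)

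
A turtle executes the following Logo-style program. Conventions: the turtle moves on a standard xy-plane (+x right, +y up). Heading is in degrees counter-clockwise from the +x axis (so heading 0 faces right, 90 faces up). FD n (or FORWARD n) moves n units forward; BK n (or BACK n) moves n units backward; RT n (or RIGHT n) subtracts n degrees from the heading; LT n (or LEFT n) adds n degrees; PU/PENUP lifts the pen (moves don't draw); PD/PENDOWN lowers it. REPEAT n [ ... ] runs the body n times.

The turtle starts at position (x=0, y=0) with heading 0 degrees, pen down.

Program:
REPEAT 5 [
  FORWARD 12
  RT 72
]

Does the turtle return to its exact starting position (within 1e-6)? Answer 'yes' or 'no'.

Answer: yes

Derivation:
Executing turtle program step by step:
Start: pos=(0,0), heading=0, pen down
REPEAT 5 [
  -- iteration 1/5 --
  FD 12: (0,0) -> (12,0) [heading=0, draw]
  RT 72: heading 0 -> 288
  -- iteration 2/5 --
  FD 12: (12,0) -> (15.708,-11.413) [heading=288, draw]
  RT 72: heading 288 -> 216
  -- iteration 3/5 --
  FD 12: (15.708,-11.413) -> (6,-18.466) [heading=216, draw]
  RT 72: heading 216 -> 144
  -- iteration 4/5 --
  FD 12: (6,-18.466) -> (-3.708,-11.413) [heading=144, draw]
  RT 72: heading 144 -> 72
  -- iteration 5/5 --
  FD 12: (-3.708,-11.413) -> (0,0) [heading=72, draw]
  RT 72: heading 72 -> 0
]
Final: pos=(0,0), heading=0, 5 segment(s) drawn

Start position: (0, 0)
Final position: (0, 0)
Distance = 0; < 1e-6 -> CLOSED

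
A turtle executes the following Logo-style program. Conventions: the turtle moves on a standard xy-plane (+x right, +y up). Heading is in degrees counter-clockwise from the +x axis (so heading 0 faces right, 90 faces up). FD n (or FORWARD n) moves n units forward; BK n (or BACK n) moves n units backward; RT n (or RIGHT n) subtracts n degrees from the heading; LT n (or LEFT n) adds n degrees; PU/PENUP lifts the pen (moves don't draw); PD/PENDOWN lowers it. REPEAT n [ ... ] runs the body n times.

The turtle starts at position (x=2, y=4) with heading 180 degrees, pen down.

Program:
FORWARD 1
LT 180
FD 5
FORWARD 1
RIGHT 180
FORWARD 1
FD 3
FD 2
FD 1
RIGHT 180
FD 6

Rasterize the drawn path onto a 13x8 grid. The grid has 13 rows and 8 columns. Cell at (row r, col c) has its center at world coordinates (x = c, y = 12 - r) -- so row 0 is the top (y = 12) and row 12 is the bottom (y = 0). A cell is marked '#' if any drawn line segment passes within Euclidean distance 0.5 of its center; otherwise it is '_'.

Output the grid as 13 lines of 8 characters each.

Segment 0: (2,4) -> (1,4)
Segment 1: (1,4) -> (6,4)
Segment 2: (6,4) -> (7,4)
Segment 3: (7,4) -> (6,4)
Segment 4: (6,4) -> (3,4)
Segment 5: (3,4) -> (1,4)
Segment 6: (1,4) -> (0,4)
Segment 7: (0,4) -> (6,4)

Answer: ________
________
________
________
________
________
________
________
########
________
________
________
________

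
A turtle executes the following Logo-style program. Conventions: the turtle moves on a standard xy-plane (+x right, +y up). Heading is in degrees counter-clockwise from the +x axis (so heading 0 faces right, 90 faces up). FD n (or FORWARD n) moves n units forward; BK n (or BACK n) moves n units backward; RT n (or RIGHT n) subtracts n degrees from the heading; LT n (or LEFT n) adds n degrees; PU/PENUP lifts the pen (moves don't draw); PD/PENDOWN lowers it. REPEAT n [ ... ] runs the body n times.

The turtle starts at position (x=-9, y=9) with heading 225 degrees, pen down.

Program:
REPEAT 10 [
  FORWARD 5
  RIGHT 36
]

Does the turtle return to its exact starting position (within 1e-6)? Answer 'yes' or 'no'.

Answer: yes

Derivation:
Executing turtle program step by step:
Start: pos=(-9,9), heading=225, pen down
REPEAT 10 [
  -- iteration 1/10 --
  FD 5: (-9,9) -> (-12.536,5.464) [heading=225, draw]
  RT 36: heading 225 -> 189
  -- iteration 2/10 --
  FD 5: (-12.536,5.464) -> (-17.474,4.682) [heading=189, draw]
  RT 36: heading 189 -> 153
  -- iteration 3/10 --
  FD 5: (-17.474,4.682) -> (-21.929,6.952) [heading=153, draw]
  RT 36: heading 153 -> 117
  -- iteration 4/10 --
  FD 5: (-21.929,6.952) -> (-24.199,11.407) [heading=117, draw]
  RT 36: heading 117 -> 81
  -- iteration 5/10 --
  FD 5: (-24.199,11.407) -> (-23.417,16.346) [heading=81, draw]
  RT 36: heading 81 -> 45
  -- iteration 6/10 --
  FD 5: (-23.417,16.346) -> (-19.881,19.881) [heading=45, draw]
  RT 36: heading 45 -> 9
  -- iteration 7/10 --
  FD 5: (-19.881,19.881) -> (-14.943,20.663) [heading=9, draw]
  RT 36: heading 9 -> 333
  -- iteration 8/10 --
  FD 5: (-14.943,20.663) -> (-10.488,18.393) [heading=333, draw]
  RT 36: heading 333 -> 297
  -- iteration 9/10 --
  FD 5: (-10.488,18.393) -> (-8.218,13.938) [heading=297, draw]
  RT 36: heading 297 -> 261
  -- iteration 10/10 --
  FD 5: (-8.218,13.938) -> (-9,9) [heading=261, draw]
  RT 36: heading 261 -> 225
]
Final: pos=(-9,9), heading=225, 10 segment(s) drawn

Start position: (-9, 9)
Final position: (-9, 9)
Distance = 0; < 1e-6 -> CLOSED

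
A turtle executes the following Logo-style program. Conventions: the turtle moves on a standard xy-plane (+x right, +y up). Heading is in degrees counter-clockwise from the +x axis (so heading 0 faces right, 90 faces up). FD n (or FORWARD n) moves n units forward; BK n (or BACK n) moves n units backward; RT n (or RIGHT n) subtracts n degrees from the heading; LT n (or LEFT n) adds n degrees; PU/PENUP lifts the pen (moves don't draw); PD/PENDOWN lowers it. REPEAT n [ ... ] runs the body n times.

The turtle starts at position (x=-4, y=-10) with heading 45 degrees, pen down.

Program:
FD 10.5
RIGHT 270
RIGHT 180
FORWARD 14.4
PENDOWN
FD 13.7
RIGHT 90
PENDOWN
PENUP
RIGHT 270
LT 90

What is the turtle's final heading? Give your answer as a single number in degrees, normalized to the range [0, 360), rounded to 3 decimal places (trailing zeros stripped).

Executing turtle program step by step:
Start: pos=(-4,-10), heading=45, pen down
FD 10.5: (-4,-10) -> (3.425,-2.575) [heading=45, draw]
RT 270: heading 45 -> 135
RT 180: heading 135 -> 315
FD 14.4: (3.425,-2.575) -> (13.607,-12.758) [heading=315, draw]
PD: pen down
FD 13.7: (13.607,-12.758) -> (23.294,-22.445) [heading=315, draw]
RT 90: heading 315 -> 225
PD: pen down
PU: pen up
RT 270: heading 225 -> 315
LT 90: heading 315 -> 45
Final: pos=(23.294,-22.445), heading=45, 3 segment(s) drawn

Answer: 45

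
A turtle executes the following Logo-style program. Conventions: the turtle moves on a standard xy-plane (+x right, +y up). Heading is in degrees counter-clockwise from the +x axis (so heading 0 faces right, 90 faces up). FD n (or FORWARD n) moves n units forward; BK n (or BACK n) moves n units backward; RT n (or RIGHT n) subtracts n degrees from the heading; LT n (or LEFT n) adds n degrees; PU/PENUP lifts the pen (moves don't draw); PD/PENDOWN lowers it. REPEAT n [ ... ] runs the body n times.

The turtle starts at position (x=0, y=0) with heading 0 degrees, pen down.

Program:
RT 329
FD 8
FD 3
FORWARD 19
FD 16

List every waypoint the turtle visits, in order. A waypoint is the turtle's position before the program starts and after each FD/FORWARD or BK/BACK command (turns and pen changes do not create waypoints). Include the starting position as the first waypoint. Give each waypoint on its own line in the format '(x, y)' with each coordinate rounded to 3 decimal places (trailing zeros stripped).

Answer: (0, 0)
(6.857, 4.12)
(9.429, 5.665)
(25.715, 15.451)
(39.43, 23.692)

Derivation:
Executing turtle program step by step:
Start: pos=(0,0), heading=0, pen down
RT 329: heading 0 -> 31
FD 8: (0,0) -> (6.857,4.12) [heading=31, draw]
FD 3: (6.857,4.12) -> (9.429,5.665) [heading=31, draw]
FD 19: (9.429,5.665) -> (25.715,15.451) [heading=31, draw]
FD 16: (25.715,15.451) -> (39.43,23.692) [heading=31, draw]
Final: pos=(39.43,23.692), heading=31, 4 segment(s) drawn
Waypoints (5 total):
(0, 0)
(6.857, 4.12)
(9.429, 5.665)
(25.715, 15.451)
(39.43, 23.692)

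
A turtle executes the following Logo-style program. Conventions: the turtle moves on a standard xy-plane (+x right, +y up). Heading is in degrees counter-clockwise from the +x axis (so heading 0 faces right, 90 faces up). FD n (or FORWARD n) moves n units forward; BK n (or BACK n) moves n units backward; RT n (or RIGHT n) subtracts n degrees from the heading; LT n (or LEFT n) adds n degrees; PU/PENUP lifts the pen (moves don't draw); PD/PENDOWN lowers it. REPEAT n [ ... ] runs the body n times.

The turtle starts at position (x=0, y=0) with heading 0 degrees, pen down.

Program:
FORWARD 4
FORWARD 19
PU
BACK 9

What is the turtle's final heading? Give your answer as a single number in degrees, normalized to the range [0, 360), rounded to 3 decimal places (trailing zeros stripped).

Answer: 0

Derivation:
Executing turtle program step by step:
Start: pos=(0,0), heading=0, pen down
FD 4: (0,0) -> (4,0) [heading=0, draw]
FD 19: (4,0) -> (23,0) [heading=0, draw]
PU: pen up
BK 9: (23,0) -> (14,0) [heading=0, move]
Final: pos=(14,0), heading=0, 2 segment(s) drawn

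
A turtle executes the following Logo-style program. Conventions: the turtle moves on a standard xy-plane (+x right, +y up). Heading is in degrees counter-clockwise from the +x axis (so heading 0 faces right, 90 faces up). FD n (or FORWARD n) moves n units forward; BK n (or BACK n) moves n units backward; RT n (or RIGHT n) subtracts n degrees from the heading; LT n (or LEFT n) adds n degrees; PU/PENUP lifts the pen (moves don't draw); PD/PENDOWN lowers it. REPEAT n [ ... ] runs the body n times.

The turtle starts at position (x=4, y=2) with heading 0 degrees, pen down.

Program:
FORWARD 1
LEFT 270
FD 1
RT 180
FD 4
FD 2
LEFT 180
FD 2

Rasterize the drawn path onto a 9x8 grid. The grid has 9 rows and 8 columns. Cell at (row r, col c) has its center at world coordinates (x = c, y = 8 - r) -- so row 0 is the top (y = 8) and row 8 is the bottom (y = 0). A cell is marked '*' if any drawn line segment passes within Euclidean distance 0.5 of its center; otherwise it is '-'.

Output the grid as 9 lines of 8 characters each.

Answer: --------
-----*--
-----*--
-----*--
-----*--
-----*--
----**--
-----*--
--------

Derivation:
Segment 0: (4,2) -> (5,2)
Segment 1: (5,2) -> (5,1)
Segment 2: (5,1) -> (5,5)
Segment 3: (5,5) -> (5,7)
Segment 4: (5,7) -> (5,5)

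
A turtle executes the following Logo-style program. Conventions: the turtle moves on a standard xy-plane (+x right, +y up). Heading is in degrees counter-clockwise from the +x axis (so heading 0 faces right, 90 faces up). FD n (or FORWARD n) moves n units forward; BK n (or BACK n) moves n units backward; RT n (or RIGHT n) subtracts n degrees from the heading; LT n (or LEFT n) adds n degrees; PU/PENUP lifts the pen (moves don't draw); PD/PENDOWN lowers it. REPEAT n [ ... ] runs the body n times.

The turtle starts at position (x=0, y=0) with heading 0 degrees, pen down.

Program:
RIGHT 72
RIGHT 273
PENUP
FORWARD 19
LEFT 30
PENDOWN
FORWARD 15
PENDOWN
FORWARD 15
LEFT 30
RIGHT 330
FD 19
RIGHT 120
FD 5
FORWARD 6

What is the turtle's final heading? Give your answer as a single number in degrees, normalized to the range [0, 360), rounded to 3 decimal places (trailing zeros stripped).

Answer: 345

Derivation:
Executing turtle program step by step:
Start: pos=(0,0), heading=0, pen down
RT 72: heading 0 -> 288
RT 273: heading 288 -> 15
PU: pen up
FD 19: (0,0) -> (18.353,4.918) [heading=15, move]
LT 30: heading 15 -> 45
PD: pen down
FD 15: (18.353,4.918) -> (28.959,15.524) [heading=45, draw]
PD: pen down
FD 15: (28.959,15.524) -> (39.566,26.131) [heading=45, draw]
LT 30: heading 45 -> 75
RT 330: heading 75 -> 105
FD 19: (39.566,26.131) -> (34.648,44.483) [heading=105, draw]
RT 120: heading 105 -> 345
FD 5: (34.648,44.483) -> (39.478,43.189) [heading=345, draw]
FD 6: (39.478,43.189) -> (45.273,41.636) [heading=345, draw]
Final: pos=(45.273,41.636), heading=345, 5 segment(s) drawn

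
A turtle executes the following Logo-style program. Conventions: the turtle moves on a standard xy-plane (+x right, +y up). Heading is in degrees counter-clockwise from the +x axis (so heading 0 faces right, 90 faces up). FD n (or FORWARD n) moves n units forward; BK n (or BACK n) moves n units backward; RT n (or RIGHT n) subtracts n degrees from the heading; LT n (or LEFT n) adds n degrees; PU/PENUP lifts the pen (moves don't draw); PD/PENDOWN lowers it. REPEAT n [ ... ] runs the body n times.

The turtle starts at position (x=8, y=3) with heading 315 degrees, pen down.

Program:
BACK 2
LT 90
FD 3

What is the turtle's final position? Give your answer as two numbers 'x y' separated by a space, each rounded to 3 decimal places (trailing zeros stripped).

Answer: 8.707 6.536

Derivation:
Executing turtle program step by step:
Start: pos=(8,3), heading=315, pen down
BK 2: (8,3) -> (6.586,4.414) [heading=315, draw]
LT 90: heading 315 -> 45
FD 3: (6.586,4.414) -> (8.707,6.536) [heading=45, draw]
Final: pos=(8.707,6.536), heading=45, 2 segment(s) drawn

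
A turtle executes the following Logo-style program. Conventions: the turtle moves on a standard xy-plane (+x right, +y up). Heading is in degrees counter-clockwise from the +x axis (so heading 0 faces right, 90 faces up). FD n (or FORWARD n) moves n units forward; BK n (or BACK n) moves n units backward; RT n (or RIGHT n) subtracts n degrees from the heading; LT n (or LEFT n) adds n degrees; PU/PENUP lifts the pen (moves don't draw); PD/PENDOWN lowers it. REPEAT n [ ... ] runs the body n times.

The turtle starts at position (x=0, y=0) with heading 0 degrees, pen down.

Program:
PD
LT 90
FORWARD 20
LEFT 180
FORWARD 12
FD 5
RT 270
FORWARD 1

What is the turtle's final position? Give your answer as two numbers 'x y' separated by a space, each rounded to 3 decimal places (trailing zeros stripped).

Executing turtle program step by step:
Start: pos=(0,0), heading=0, pen down
PD: pen down
LT 90: heading 0 -> 90
FD 20: (0,0) -> (0,20) [heading=90, draw]
LT 180: heading 90 -> 270
FD 12: (0,20) -> (0,8) [heading=270, draw]
FD 5: (0,8) -> (0,3) [heading=270, draw]
RT 270: heading 270 -> 0
FD 1: (0,3) -> (1,3) [heading=0, draw]
Final: pos=(1,3), heading=0, 4 segment(s) drawn

Answer: 1 3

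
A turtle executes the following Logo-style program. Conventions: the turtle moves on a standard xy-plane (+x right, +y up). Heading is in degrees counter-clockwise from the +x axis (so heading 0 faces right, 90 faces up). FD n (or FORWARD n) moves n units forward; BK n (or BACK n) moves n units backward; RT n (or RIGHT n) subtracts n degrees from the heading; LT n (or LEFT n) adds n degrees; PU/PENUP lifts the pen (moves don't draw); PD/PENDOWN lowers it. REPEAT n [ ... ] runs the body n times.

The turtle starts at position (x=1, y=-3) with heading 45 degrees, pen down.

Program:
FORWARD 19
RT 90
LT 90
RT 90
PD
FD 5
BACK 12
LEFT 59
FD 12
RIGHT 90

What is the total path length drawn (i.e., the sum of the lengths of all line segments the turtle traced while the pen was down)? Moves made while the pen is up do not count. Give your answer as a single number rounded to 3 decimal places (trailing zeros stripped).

Answer: 48

Derivation:
Executing turtle program step by step:
Start: pos=(1,-3), heading=45, pen down
FD 19: (1,-3) -> (14.435,10.435) [heading=45, draw]
RT 90: heading 45 -> 315
LT 90: heading 315 -> 45
RT 90: heading 45 -> 315
PD: pen down
FD 5: (14.435,10.435) -> (17.971,6.899) [heading=315, draw]
BK 12: (17.971,6.899) -> (9.485,15.385) [heading=315, draw]
LT 59: heading 315 -> 14
FD 12: (9.485,15.385) -> (21.129,18.288) [heading=14, draw]
RT 90: heading 14 -> 284
Final: pos=(21.129,18.288), heading=284, 4 segment(s) drawn

Segment lengths:
  seg 1: (1,-3) -> (14.435,10.435), length = 19
  seg 2: (14.435,10.435) -> (17.971,6.899), length = 5
  seg 3: (17.971,6.899) -> (9.485,15.385), length = 12
  seg 4: (9.485,15.385) -> (21.129,18.288), length = 12
Total = 48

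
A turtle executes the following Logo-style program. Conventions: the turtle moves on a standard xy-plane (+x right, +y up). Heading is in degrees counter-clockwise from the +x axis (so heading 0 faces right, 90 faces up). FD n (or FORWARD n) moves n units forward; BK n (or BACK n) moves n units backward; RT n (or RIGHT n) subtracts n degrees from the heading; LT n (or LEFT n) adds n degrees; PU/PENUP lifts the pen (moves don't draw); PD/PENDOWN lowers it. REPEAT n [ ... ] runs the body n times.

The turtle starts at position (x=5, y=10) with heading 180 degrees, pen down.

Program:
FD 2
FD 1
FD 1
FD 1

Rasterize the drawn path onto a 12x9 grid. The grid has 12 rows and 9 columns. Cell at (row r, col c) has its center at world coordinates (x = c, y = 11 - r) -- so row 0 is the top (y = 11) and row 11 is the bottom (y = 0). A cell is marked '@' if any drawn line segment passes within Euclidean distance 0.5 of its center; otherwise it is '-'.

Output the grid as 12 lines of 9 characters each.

Answer: ---------
@@@@@@---
---------
---------
---------
---------
---------
---------
---------
---------
---------
---------

Derivation:
Segment 0: (5,10) -> (3,10)
Segment 1: (3,10) -> (2,10)
Segment 2: (2,10) -> (1,10)
Segment 3: (1,10) -> (0,10)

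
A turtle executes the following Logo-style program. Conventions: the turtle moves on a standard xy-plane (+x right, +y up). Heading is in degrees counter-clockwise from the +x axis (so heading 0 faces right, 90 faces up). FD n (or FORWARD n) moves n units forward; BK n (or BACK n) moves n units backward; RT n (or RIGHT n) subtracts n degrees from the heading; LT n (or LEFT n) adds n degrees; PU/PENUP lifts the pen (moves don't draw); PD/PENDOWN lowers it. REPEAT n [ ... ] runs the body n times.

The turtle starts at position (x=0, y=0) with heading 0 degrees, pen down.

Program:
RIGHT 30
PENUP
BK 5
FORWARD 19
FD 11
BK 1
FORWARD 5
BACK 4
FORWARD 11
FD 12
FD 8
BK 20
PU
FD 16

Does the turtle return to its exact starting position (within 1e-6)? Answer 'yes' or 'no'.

Executing turtle program step by step:
Start: pos=(0,0), heading=0, pen down
RT 30: heading 0 -> 330
PU: pen up
BK 5: (0,0) -> (-4.33,2.5) [heading=330, move]
FD 19: (-4.33,2.5) -> (12.124,-7) [heading=330, move]
FD 11: (12.124,-7) -> (21.651,-12.5) [heading=330, move]
BK 1: (21.651,-12.5) -> (20.785,-12) [heading=330, move]
FD 5: (20.785,-12) -> (25.115,-14.5) [heading=330, move]
BK 4: (25.115,-14.5) -> (21.651,-12.5) [heading=330, move]
FD 11: (21.651,-12.5) -> (31.177,-18) [heading=330, move]
FD 12: (31.177,-18) -> (41.569,-24) [heading=330, move]
FD 8: (41.569,-24) -> (48.497,-28) [heading=330, move]
BK 20: (48.497,-28) -> (31.177,-18) [heading=330, move]
PU: pen up
FD 16: (31.177,-18) -> (45.033,-26) [heading=330, move]
Final: pos=(45.033,-26), heading=330, 0 segment(s) drawn

Start position: (0, 0)
Final position: (45.033, -26)
Distance = 52; >= 1e-6 -> NOT closed

Answer: no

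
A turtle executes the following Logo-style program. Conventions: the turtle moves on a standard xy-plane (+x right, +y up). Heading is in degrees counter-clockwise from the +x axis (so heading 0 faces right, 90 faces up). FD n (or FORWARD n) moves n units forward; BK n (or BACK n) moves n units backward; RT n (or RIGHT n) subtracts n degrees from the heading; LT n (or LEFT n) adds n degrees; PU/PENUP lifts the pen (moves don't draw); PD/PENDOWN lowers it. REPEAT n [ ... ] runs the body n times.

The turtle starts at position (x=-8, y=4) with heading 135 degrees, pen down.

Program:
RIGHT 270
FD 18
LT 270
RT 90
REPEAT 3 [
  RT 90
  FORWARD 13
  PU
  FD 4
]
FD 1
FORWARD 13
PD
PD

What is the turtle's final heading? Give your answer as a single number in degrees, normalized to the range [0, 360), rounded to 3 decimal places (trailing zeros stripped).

Executing turtle program step by step:
Start: pos=(-8,4), heading=135, pen down
RT 270: heading 135 -> 225
FD 18: (-8,4) -> (-20.728,-8.728) [heading=225, draw]
LT 270: heading 225 -> 135
RT 90: heading 135 -> 45
REPEAT 3 [
  -- iteration 1/3 --
  RT 90: heading 45 -> 315
  FD 13: (-20.728,-8.728) -> (-11.536,-17.92) [heading=315, draw]
  PU: pen up
  FD 4: (-11.536,-17.92) -> (-8.707,-20.749) [heading=315, move]
  -- iteration 2/3 --
  RT 90: heading 315 -> 225
  FD 13: (-8.707,-20.749) -> (-17.899,-29.941) [heading=225, move]
  PU: pen up
  FD 4: (-17.899,-29.941) -> (-20.728,-32.77) [heading=225, move]
  -- iteration 3/3 --
  RT 90: heading 225 -> 135
  FD 13: (-20.728,-32.77) -> (-29.92,-23.577) [heading=135, move]
  PU: pen up
  FD 4: (-29.92,-23.577) -> (-32.749,-20.749) [heading=135, move]
]
FD 1: (-32.749,-20.749) -> (-33.456,-20.042) [heading=135, move]
FD 13: (-33.456,-20.042) -> (-42.648,-10.849) [heading=135, move]
PD: pen down
PD: pen down
Final: pos=(-42.648,-10.849), heading=135, 2 segment(s) drawn

Answer: 135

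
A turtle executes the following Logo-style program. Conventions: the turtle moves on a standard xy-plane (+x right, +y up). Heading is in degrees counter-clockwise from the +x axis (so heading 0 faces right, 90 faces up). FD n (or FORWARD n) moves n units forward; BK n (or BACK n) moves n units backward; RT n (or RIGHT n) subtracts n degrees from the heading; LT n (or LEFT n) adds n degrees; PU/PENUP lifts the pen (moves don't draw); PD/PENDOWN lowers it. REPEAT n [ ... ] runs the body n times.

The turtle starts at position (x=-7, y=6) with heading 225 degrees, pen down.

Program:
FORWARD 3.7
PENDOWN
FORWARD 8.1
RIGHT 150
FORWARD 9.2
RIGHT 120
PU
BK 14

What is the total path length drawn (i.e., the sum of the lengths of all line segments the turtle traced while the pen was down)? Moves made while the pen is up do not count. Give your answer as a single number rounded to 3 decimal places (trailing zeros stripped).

Answer: 21

Derivation:
Executing turtle program step by step:
Start: pos=(-7,6), heading=225, pen down
FD 3.7: (-7,6) -> (-9.616,3.384) [heading=225, draw]
PD: pen down
FD 8.1: (-9.616,3.384) -> (-15.344,-2.344) [heading=225, draw]
RT 150: heading 225 -> 75
FD 9.2: (-15.344,-2.344) -> (-12.963,6.543) [heading=75, draw]
RT 120: heading 75 -> 315
PU: pen up
BK 14: (-12.963,6.543) -> (-22.862,16.442) [heading=315, move]
Final: pos=(-22.862,16.442), heading=315, 3 segment(s) drawn

Segment lengths:
  seg 1: (-7,6) -> (-9.616,3.384), length = 3.7
  seg 2: (-9.616,3.384) -> (-15.344,-2.344), length = 8.1
  seg 3: (-15.344,-2.344) -> (-12.963,6.543), length = 9.2
Total = 21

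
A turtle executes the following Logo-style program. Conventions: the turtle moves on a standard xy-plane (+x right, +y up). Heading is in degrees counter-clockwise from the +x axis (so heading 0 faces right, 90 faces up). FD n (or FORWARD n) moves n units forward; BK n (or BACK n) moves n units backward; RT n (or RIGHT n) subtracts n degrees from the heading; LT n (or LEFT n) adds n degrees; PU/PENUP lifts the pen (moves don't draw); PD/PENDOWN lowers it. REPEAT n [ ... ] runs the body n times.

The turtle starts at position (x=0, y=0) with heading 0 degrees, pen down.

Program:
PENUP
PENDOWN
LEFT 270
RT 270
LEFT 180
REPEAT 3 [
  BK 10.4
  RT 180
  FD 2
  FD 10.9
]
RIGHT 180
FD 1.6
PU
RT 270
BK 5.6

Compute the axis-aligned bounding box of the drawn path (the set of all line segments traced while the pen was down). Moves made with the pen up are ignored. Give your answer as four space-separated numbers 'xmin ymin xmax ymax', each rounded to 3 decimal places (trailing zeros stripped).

Answer: 0 0 23.3 0

Derivation:
Executing turtle program step by step:
Start: pos=(0,0), heading=0, pen down
PU: pen up
PD: pen down
LT 270: heading 0 -> 270
RT 270: heading 270 -> 0
LT 180: heading 0 -> 180
REPEAT 3 [
  -- iteration 1/3 --
  BK 10.4: (0,0) -> (10.4,0) [heading=180, draw]
  RT 180: heading 180 -> 0
  FD 2: (10.4,0) -> (12.4,0) [heading=0, draw]
  FD 10.9: (12.4,0) -> (23.3,0) [heading=0, draw]
  -- iteration 2/3 --
  BK 10.4: (23.3,0) -> (12.9,0) [heading=0, draw]
  RT 180: heading 0 -> 180
  FD 2: (12.9,0) -> (10.9,0) [heading=180, draw]
  FD 10.9: (10.9,0) -> (0,0) [heading=180, draw]
  -- iteration 3/3 --
  BK 10.4: (0,0) -> (10.4,0) [heading=180, draw]
  RT 180: heading 180 -> 0
  FD 2: (10.4,0) -> (12.4,0) [heading=0, draw]
  FD 10.9: (12.4,0) -> (23.3,0) [heading=0, draw]
]
RT 180: heading 0 -> 180
FD 1.6: (23.3,0) -> (21.7,0) [heading=180, draw]
PU: pen up
RT 270: heading 180 -> 270
BK 5.6: (21.7,0) -> (21.7,5.6) [heading=270, move]
Final: pos=(21.7,5.6), heading=270, 10 segment(s) drawn

Segment endpoints: x in {0, 10.4, 10.9, 12.4, 12.9, 21.7, 23.3}, y in {0, 0, 0, 0, 0, 0, 0, 0}
xmin=0, ymin=0, xmax=23.3, ymax=0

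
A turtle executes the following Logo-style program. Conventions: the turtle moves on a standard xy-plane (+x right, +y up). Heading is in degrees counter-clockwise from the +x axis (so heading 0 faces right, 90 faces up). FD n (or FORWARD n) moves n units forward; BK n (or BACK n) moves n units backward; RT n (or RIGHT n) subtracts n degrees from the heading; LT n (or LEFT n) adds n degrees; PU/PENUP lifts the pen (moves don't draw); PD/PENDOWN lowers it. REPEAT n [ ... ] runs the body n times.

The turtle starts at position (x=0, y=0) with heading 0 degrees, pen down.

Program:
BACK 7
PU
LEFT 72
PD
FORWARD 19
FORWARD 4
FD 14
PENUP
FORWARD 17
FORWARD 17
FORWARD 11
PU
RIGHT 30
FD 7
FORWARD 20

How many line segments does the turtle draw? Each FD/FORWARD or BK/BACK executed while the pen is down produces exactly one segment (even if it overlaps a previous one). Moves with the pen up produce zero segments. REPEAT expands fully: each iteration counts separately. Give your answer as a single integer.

Executing turtle program step by step:
Start: pos=(0,0), heading=0, pen down
BK 7: (0,0) -> (-7,0) [heading=0, draw]
PU: pen up
LT 72: heading 0 -> 72
PD: pen down
FD 19: (-7,0) -> (-1.129,18.07) [heading=72, draw]
FD 4: (-1.129,18.07) -> (0.107,21.874) [heading=72, draw]
FD 14: (0.107,21.874) -> (4.434,35.189) [heading=72, draw]
PU: pen up
FD 17: (4.434,35.189) -> (9.687,51.357) [heading=72, move]
FD 17: (9.687,51.357) -> (14.94,67.525) [heading=72, move]
FD 11: (14.94,67.525) -> (18.339,77.987) [heading=72, move]
PU: pen up
RT 30: heading 72 -> 42
FD 7: (18.339,77.987) -> (23.541,82.671) [heading=42, move]
FD 20: (23.541,82.671) -> (38.404,96.053) [heading=42, move]
Final: pos=(38.404,96.053), heading=42, 4 segment(s) drawn
Segments drawn: 4

Answer: 4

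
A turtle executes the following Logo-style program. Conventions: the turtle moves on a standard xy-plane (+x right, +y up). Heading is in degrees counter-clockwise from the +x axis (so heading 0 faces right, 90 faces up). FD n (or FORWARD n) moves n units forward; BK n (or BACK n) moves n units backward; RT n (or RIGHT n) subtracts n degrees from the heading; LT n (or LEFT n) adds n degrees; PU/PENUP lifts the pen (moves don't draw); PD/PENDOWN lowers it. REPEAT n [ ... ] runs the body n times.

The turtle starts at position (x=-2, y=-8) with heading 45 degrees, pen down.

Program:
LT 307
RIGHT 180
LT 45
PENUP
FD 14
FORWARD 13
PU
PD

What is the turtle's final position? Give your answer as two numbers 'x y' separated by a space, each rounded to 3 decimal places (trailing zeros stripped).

Executing turtle program step by step:
Start: pos=(-2,-8), heading=45, pen down
LT 307: heading 45 -> 352
RT 180: heading 352 -> 172
LT 45: heading 172 -> 217
PU: pen up
FD 14: (-2,-8) -> (-13.181,-16.425) [heading=217, move]
FD 13: (-13.181,-16.425) -> (-23.563,-24.249) [heading=217, move]
PU: pen up
PD: pen down
Final: pos=(-23.563,-24.249), heading=217, 0 segment(s) drawn

Answer: -23.563 -24.249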